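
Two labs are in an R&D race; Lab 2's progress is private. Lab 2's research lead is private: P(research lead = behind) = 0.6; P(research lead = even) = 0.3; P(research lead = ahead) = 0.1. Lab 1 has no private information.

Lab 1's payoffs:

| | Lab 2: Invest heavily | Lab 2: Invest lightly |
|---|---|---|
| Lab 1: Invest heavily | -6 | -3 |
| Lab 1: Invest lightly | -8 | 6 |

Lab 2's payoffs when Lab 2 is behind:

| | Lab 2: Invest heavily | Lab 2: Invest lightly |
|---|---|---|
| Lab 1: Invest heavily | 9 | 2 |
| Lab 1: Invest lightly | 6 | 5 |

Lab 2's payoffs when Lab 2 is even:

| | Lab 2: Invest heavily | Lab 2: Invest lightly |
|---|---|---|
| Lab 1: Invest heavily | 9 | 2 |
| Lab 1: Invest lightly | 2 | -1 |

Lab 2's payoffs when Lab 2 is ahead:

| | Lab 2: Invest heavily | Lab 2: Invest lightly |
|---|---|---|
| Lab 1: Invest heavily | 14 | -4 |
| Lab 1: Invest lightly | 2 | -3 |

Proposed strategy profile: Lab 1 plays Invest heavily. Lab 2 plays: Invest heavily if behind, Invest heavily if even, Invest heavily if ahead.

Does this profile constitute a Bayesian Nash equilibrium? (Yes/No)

A profile is a BNE iff every type of every player is best-responding given beliefs about the other side.
Lab 1 plays Invest heavily: E[Invest heavily] = 0.6·(-6) + 0.3·(-6) + 0.1·(-6) = -6; E[Invest lightly] = -8. Best-responding. ✓
Lab 2 (research lead behind), facing Invest heavily: Invest heavily gives 9, Invest lightly gives 2. Proposed Invest heavily is best. ✓
Lab 2 (research lead even), facing Invest heavily: Invest heavily gives 9, Invest lightly gives 2. Proposed Invest heavily is best. ✓
Lab 2 (research lead ahead), facing Invest heavily: Invest heavily gives 14, Invest lightly gives -4. Proposed Invest heavily is best. ✓

Yes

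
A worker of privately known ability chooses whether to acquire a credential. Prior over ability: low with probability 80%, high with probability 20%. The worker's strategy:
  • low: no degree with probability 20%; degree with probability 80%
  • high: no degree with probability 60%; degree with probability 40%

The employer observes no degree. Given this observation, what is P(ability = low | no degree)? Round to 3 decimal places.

0.571

P(no degree) = 0.8·0.2 + 0.2·0.6 = 0.28
P(low | no degree) = (0.8·0.2) / 0.28 = 0.16 / 0.28 = 0.571429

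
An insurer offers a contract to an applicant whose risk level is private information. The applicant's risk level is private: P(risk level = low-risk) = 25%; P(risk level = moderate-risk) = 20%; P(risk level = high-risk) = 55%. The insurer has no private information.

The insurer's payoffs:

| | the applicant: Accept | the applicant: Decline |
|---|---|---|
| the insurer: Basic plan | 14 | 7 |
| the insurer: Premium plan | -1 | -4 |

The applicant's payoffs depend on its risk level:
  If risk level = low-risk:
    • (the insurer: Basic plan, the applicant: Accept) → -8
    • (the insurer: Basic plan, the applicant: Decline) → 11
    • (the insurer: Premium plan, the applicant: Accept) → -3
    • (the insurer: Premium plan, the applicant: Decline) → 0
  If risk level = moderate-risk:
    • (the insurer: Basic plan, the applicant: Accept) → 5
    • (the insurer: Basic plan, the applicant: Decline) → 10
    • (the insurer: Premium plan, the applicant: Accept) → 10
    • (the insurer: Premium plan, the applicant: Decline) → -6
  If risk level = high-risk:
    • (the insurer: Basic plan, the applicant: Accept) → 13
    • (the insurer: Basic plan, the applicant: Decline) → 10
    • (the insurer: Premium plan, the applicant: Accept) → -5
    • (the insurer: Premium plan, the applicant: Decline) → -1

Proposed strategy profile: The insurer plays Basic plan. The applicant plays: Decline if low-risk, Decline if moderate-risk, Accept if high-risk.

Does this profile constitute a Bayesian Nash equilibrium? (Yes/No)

The insurer plays Basic plan: E[Basic plan] = 0.25·(7) + 0.2·(7) + 0.55·(14) = 10.85; E[Premium plan] = -2.35. Best-responding. ✓
The applicant (risk level low-risk), facing Basic plan: Accept gives -8, Decline gives 11. Proposed Decline is best. ✓
The applicant (risk level moderate-risk), facing Basic plan: Accept gives 5, Decline gives 10. Proposed Decline is best. ✓
The applicant (risk level high-risk), facing Basic plan: Accept gives 13, Decline gives 10. Proposed Accept is best. ✓

Yes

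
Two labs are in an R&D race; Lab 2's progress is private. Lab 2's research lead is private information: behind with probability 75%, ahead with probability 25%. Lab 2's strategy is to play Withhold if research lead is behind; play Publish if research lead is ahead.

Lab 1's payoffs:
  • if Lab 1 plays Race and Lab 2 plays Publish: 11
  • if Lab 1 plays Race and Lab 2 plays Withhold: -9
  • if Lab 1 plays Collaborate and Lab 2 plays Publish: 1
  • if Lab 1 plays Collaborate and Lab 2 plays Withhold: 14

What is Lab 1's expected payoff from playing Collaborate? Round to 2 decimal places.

E[Collaborate] = 0.75·14 + 0.25·1 = 10.5 + 0.25 = 10.75

10.75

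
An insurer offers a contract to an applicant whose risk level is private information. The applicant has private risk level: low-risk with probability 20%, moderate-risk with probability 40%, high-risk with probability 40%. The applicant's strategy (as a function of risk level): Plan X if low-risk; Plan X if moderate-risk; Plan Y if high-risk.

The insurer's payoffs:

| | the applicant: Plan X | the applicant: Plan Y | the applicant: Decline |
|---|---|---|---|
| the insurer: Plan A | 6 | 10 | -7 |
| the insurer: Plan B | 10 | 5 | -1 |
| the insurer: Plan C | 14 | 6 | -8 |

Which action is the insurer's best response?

Compute the insurer's expected payoff for each action, taking the expectation over the applicant's type.
E[Plan A] = 0.2·(6) + 0.4·(6) + 0.4·(10) = 7.6
E[Plan B] = 0.2·(10) + 0.4·(10) + 0.4·(5) = 8
E[Plan C] = 0.2·(14) + 0.4·(14) + 0.4·(6) = 10.8
Best response: Plan C (10.8 is the largest).

Plan C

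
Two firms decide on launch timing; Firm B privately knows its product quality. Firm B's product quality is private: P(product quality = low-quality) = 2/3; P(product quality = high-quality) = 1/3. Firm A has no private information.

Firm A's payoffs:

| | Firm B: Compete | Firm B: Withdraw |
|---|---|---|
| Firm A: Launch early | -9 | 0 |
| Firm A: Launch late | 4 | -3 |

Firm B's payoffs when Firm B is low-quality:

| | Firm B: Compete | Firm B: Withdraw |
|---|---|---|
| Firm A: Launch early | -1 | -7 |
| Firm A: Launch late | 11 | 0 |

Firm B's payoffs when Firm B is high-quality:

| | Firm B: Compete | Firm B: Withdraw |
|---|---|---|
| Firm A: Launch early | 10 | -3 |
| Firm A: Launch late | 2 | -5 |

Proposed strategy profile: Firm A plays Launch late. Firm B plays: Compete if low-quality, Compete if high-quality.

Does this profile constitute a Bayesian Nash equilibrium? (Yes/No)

Firm A plays Launch late: E[Launch late] = 2/3·(4) + 1/3·(4) = 4; E[Launch early] = -9. Best-responding. ✓
Firm B (product quality low-quality), facing Launch late: Compete gives 11, Withdraw gives 0. Proposed Compete is best. ✓
Firm B (product quality high-quality), facing Launch late: Compete gives 2, Withdraw gives -5. Proposed Compete is best. ✓

Yes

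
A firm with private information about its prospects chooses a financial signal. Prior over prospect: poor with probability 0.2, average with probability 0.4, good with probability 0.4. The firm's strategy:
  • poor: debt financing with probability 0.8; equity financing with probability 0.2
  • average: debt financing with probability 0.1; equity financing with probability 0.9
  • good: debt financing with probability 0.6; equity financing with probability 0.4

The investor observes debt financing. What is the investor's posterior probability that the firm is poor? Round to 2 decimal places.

0.36

Apply Bayes' rule using the sender's strategy as the likelihood.
P(debt financing) = 0.2·0.8 + 0.4·0.1 + 0.4·0.6 = 0.44
P(poor | debt financing) = (0.2·0.8) / 0.44 = 0.16 / 0.44 = 0.363636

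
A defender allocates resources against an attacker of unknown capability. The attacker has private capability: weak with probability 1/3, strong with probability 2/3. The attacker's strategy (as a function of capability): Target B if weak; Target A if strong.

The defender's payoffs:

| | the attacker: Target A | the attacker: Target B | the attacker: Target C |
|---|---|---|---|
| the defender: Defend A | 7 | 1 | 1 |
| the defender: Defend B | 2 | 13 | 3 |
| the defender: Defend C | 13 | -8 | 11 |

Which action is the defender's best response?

Defend C

E[Defend A] = 1/3·(1) + 2/3·(7) = 5
E[Defend B] = 1/3·(13) + 2/3·(2) = 17/3
E[Defend C] = 1/3·(-8) + 2/3·(13) = 6
Best response: Defend C (6 is the largest).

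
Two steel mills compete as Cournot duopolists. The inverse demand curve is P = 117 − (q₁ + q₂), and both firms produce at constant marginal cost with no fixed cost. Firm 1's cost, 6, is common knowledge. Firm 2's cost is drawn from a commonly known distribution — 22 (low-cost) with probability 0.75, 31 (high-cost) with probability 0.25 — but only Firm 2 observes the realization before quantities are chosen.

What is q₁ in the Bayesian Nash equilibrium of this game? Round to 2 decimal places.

Type-c best response for Firm 2: q₂(c) = (117 − c)/2 − q₁/2.
Firm 1 maximizes expected profit; its first-order condition is 117 − 2q₁ − E[q₂] − 6 = 0.
Substituting E[q₂] and solving: E[c₂] = 24.25, so q₁ = (117 − 2·6 + 24.25)/3 = 43.0833.

43.08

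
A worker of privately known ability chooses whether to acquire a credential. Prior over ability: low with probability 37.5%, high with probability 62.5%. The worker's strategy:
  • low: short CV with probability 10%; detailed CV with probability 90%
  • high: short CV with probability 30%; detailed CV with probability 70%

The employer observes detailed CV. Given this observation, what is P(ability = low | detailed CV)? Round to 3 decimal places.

0.435

P(detailed CV) = 0.375·0.9 + 0.625·0.7 = 0.775
P(low | detailed CV) = (0.375·0.9) / 0.775 = 0.3375 / 0.775 = 0.435484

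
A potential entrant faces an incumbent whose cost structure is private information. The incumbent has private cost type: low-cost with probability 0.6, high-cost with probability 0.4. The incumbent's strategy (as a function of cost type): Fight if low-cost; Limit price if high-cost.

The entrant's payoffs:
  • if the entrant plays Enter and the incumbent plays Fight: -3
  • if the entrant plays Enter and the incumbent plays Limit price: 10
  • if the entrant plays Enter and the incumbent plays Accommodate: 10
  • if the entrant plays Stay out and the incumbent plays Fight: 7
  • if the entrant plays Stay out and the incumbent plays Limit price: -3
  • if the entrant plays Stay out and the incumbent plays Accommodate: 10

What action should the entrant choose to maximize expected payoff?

Stay out

E[Enter] = 0.6·(-3) + 0.4·(10) = 2.2
E[Stay out] = 0.6·(7) + 0.4·(-3) = 3
Best response: Stay out (3 is the largest).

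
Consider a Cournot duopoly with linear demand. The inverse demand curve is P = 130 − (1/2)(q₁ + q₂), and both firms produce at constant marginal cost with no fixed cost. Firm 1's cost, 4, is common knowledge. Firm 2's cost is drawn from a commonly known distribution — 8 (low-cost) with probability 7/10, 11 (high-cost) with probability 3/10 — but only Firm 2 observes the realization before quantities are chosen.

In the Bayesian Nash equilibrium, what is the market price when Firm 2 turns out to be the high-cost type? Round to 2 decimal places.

Type-c best response for Firm 2: q₂(c) = (130 − c) − q₁/2.
Firm 1 maximizes expected profit; its first-order condition is 130 − q₁ − (1/2)E[q₂] − 4 = 0.
Substituting E[q₂] and solving: E[c₂] = 8.9, so q₁ = (130 − 2·4 + 8.9)/(3/2) = 87.2667.
q₂(high-cost) = 75.3667, so P = 130 − (1/2)·(87.2667 + 75.3667) = 48.6833.

48.68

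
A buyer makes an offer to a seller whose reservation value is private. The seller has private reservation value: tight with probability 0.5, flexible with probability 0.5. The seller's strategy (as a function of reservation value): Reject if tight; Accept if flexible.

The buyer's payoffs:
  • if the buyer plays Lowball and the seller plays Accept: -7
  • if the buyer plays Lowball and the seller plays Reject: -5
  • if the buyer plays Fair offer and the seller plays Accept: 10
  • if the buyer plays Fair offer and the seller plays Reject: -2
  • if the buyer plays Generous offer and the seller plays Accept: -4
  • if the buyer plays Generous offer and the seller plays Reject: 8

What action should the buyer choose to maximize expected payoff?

Fair offer

E[Lowball] = 0.5·(-5) + 0.5·(-7) = -6
E[Fair offer] = 0.5·(-2) + 0.5·(10) = 4
E[Generous offer] = 0.5·(8) + 0.5·(-4) = 2
Best response: Fair offer (4 is the largest).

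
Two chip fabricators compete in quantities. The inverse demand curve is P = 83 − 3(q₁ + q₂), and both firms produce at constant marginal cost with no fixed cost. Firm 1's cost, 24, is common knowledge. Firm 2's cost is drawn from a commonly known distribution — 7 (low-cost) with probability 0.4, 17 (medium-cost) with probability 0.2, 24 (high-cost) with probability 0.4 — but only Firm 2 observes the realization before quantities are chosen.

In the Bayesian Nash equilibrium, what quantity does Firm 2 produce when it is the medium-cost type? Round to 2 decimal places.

8.18

Type-c best response for Firm 2: q₂(c) = (83 − c)/6 − q₁/2.
Firm 1 maximizes expected profit; its first-order condition is 83 − 6q₁ − 3E[q₂] − 24 = 0.
Substituting E[q₂] and solving: E[c₂] = 15.8, so q₁ = (83 − 2·24 + 15.8)/9 = 5.64444.
q₂(medium-cost) = (83 − 17 − 3·5.64444)/6 = 8.17778.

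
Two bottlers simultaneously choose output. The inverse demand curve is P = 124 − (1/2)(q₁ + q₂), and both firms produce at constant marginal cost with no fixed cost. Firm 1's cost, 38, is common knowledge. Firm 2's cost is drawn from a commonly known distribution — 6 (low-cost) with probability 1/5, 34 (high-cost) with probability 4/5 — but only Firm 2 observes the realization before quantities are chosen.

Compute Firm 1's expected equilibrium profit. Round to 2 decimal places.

1297.10

Firm 2 with cost c maximizes (124 − (1/2)(q₁+q₂) − c)·q₂, giving q₂(c) = (124 − c − (1/2)q₁).
E[c₂] = 1/5·6 + 4/5·34 = 28.4
Firm 1's FOC against E[q₂] yields q₁ = (124 − 2·38 + E[c₂])/(3/2) = (124 − 76 + 28.4)/(3/2) = 50.9333.
E[P] = 124 − (1/2)·(q₁ + E[q₂]) = 63.4667; Firm 1's expected profit = (E[P] − 38)·q₁ = (63.4667 − 38)·50.9333 = 1297.1.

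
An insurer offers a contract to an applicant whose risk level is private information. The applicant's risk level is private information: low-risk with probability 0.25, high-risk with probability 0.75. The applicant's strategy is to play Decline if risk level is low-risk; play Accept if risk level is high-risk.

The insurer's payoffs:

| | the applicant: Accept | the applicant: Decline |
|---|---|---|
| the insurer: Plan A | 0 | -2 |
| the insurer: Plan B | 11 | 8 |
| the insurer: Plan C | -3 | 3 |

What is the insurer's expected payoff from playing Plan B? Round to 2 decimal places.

10.25

Take the expectation over the applicant's risk level, weighting each type's action by its prior probability.
E[Plan B] = 0.25·8 + 0.75·11 = 2 + 8.25 = 10.25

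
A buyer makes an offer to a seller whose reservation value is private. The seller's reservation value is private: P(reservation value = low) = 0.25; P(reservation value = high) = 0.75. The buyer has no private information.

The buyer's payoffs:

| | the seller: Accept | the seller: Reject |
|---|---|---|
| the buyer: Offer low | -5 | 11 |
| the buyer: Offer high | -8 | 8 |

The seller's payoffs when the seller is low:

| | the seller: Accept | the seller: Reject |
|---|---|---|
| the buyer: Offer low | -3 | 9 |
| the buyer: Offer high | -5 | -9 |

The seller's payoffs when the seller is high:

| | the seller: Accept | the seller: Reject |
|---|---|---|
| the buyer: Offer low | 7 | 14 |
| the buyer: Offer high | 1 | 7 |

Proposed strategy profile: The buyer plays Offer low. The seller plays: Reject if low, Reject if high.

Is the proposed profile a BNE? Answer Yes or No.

Yes

The buyer plays Offer low: E[Offer low] = 0.25·(11) + 0.75·(11) = 11; E[Offer high] = 8. Best-responding. ✓
The seller (reservation value low), facing Offer low: Accept gives -3, Reject gives 9. Proposed Reject is best. ✓
The seller (reservation value high), facing Offer low: Accept gives 7, Reject gives 14. Proposed Reject is best. ✓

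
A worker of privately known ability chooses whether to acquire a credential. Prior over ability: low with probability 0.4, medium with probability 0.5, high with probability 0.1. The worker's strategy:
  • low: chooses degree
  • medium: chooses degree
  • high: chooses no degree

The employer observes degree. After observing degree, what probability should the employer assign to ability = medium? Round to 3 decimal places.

P(degree) = 0.4·1 + 0.5·1 + 0.1·0 = 0.9
P(medium | degree) = (0.5·1) / 0.9 = 0.5 / 0.9 = 0.555556

0.556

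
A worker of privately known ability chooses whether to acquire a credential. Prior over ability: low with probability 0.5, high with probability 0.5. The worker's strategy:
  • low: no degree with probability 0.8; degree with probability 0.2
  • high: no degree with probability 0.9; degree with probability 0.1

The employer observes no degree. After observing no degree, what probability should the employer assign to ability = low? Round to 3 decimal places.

Apply Bayes' rule using the sender's strategy as the likelihood.
P(no degree) = 0.5·0.8 + 0.5·0.9 = 0.85
P(low | no degree) = (0.5·0.8) / 0.85 = 0.4 / 0.85 = 0.470588

0.471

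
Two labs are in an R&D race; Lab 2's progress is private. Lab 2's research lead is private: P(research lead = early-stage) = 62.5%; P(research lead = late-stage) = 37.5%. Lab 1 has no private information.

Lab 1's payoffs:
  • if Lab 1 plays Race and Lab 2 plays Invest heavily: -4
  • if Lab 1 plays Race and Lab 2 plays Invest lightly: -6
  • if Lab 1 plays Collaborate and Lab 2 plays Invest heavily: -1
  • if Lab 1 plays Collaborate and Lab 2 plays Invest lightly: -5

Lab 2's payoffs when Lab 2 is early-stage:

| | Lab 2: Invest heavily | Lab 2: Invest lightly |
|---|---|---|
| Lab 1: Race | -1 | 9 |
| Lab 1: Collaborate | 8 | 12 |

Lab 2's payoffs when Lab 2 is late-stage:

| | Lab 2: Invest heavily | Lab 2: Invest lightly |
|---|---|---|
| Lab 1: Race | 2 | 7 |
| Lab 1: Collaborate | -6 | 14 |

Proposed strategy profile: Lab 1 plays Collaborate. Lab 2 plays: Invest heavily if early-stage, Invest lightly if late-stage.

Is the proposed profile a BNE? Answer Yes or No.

No

Lab 1 plays Collaborate: E[Collaborate] = 0.625·(-1) + 0.375·(-5) = -2.5; E[Race] = -4.75. Best-responding. ✓
Lab 2 (research lead early-stage), facing Collaborate: Invest heavily gives 8, Invest lightly gives 12. Proposed Invest heavily is not best — profitable deviation exists. ✗
Lab 2 (research lead late-stage), facing Collaborate: Invest heavily gives -6, Invest lightly gives 14. Proposed Invest lightly is best. ✓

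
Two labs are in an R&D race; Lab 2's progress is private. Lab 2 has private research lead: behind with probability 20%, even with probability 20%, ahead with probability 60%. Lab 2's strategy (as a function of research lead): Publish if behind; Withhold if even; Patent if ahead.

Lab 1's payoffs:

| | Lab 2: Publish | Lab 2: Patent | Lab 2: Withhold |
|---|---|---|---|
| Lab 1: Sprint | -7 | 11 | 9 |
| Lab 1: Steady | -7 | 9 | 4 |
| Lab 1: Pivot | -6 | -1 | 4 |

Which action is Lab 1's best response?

Sprint

E[Sprint] = 0.2·(-7) + 0.2·(9) + 0.6·(11) = 7
E[Steady] = 0.2·(-7) + 0.2·(4) + 0.6·(9) = 4.8
E[Pivot] = 0.2·(-6) + 0.2·(4) + 0.6·(-1) = -1
Best response: Sprint (7 is the largest).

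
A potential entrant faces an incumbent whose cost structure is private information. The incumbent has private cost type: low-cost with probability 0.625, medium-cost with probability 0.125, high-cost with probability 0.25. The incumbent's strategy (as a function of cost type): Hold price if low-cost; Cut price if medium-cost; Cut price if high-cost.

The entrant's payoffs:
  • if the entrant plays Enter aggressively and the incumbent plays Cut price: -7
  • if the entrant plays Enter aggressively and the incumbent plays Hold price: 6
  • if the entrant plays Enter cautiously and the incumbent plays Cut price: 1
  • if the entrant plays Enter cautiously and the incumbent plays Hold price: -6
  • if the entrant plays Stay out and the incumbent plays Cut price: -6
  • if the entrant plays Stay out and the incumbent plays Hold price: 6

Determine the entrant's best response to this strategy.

Compute the entrant's expected payoff for each action, taking the expectation over the incumbent's type.
E[Enter aggressively] = 0.625·(6) + 0.125·(-7) + 0.25·(-7) = 1.125
E[Enter cautiously] = 0.625·(-6) + 0.125·(1) + 0.25·(1) = -3.375
E[Stay out] = 0.625·(6) + 0.125·(-6) + 0.25·(-6) = 1.5
Best response: Stay out (1.5 is the largest).

Stay out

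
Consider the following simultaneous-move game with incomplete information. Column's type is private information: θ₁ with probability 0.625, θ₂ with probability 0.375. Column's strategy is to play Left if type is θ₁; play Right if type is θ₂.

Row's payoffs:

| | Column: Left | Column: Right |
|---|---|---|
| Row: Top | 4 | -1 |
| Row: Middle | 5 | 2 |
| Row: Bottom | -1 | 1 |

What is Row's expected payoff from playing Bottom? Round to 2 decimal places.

-0.25

Take the expectation over Column's type, weighting each type's action by its prior probability.
E[Bottom] = 0.625·(-1) + 0.375·1 = (-0.625) + 0.375 = -0.25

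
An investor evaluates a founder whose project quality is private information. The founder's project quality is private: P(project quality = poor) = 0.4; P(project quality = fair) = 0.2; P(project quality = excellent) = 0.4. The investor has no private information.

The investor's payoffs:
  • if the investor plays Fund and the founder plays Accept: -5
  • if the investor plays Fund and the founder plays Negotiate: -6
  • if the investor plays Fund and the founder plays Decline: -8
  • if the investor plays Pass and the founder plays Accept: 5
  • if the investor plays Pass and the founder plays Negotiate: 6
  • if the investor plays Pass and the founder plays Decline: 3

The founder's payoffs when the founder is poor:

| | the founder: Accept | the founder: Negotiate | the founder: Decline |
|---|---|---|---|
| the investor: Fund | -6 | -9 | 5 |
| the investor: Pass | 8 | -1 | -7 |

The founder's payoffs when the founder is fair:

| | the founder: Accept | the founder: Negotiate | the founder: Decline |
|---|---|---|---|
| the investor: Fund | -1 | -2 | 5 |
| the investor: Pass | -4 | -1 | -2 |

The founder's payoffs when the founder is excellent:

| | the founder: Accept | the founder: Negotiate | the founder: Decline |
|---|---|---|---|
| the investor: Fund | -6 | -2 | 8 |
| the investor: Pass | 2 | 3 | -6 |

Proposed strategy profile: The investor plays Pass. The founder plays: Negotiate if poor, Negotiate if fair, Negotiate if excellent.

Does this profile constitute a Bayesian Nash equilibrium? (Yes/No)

The investor plays Pass: E[Pass] = 0.4·(6) + 0.2·(6) + 0.4·(6) = 6; E[Fund] = -6. Best-responding. ✓
The founder (project quality poor), facing Pass: Accept gives 8, Negotiate gives -1, Decline gives -7. Proposed Negotiate is not best — profitable deviation exists. ✗
The founder (project quality fair), facing Pass: Accept gives -4, Negotiate gives -1, Decline gives -2. Proposed Negotiate is best. ✓
The founder (project quality excellent), facing Pass: Accept gives 2, Negotiate gives 3, Decline gives -6. Proposed Negotiate is best. ✓

No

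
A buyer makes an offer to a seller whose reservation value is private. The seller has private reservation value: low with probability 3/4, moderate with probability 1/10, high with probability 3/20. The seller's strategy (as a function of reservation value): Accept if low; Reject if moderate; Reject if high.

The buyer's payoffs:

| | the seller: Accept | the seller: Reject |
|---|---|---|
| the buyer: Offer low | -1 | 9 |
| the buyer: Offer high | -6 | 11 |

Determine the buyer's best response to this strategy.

Offer low

E[Offer low] = 3/4·(-1) + 1/10·(9) + 3/20·(9) = 3/2
E[Offer high] = 3/4·(-6) + 1/10·(11) + 3/20·(11) = -7/4
Best response: Offer low (3/2 is the largest).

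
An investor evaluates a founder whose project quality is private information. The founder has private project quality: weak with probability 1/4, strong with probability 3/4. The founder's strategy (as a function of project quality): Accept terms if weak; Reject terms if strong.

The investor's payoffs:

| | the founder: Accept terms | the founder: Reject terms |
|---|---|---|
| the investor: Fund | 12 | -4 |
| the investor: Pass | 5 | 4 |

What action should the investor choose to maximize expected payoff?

Pass

E[Fund] = 1/4·(12) + 3/4·(-4) = 0
E[Pass] = 1/4·(5) + 3/4·(4) = 17/4
Best response: Pass (17/4 is the largest).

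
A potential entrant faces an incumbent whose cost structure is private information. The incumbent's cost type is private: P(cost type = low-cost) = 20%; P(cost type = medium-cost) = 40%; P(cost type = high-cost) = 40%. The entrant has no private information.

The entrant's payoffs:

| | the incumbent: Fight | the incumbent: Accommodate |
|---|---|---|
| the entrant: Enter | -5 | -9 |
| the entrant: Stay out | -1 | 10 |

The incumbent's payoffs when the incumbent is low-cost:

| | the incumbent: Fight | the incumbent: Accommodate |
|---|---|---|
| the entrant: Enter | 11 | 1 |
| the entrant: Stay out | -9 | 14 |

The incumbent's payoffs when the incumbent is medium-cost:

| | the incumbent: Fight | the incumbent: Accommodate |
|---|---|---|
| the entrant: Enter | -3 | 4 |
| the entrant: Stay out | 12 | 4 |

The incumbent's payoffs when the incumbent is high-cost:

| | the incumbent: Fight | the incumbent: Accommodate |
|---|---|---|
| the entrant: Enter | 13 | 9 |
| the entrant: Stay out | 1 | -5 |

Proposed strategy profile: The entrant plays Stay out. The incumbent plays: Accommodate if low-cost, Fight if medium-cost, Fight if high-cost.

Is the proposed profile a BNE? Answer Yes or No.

The entrant plays Stay out: E[Stay out] = 0.2·(10) + 0.4·(-1) + 0.4·(-1) = 1.2; E[Enter] = -5.8. Best-responding. ✓
The incumbent (cost type low-cost), facing Stay out: Fight gives -9, Accommodate gives 14. Proposed Accommodate is best. ✓
The incumbent (cost type medium-cost), facing Stay out: Fight gives 12, Accommodate gives 4. Proposed Fight is best. ✓
The incumbent (cost type high-cost), facing Stay out: Fight gives 1, Accommodate gives -5. Proposed Fight is best. ✓

Yes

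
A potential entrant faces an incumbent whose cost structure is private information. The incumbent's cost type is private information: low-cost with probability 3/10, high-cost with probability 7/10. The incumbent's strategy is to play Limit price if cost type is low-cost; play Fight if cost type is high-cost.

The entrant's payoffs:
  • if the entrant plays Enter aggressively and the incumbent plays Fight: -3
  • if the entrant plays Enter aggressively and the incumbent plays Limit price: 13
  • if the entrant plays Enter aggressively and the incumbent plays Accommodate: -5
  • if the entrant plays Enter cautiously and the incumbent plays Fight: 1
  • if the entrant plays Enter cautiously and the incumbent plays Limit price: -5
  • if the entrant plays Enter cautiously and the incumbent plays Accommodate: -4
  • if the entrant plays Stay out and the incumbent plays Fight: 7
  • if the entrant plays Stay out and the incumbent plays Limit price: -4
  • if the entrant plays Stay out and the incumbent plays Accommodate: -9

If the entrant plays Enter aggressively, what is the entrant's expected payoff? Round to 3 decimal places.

1.800

E[Enter aggressively] = 3/10·13 + 7/10·(-3) = 39/10 + (-21/10) = 9/5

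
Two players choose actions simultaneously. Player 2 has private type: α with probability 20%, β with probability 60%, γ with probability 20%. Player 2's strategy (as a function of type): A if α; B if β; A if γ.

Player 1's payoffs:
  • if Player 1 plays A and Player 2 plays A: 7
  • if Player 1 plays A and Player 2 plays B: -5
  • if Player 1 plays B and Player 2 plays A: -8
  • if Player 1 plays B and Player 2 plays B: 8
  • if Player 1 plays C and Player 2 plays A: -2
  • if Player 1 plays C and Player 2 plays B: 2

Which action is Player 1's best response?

Compute Player 1's expected payoff for each action, taking the expectation over Player 2's type.
E[A] = 0.2·(7) + 0.6·(-5) + 0.2·(7) = -0.2
E[B] = 0.2·(-8) + 0.6·(8) + 0.2·(-8) = 1.6
E[C] = 0.2·(-2) + 0.6·(2) + 0.2·(-2) = 0.4
Best response: B (1.6 is the largest).

B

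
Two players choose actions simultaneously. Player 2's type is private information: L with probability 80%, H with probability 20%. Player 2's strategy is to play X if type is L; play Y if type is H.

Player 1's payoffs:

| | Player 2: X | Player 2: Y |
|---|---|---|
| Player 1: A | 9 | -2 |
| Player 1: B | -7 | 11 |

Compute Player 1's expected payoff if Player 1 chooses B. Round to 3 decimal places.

-3.400

E[B] = 0.8·(-7) + 0.2·11 = (-5.6) + 2.2 = -3.4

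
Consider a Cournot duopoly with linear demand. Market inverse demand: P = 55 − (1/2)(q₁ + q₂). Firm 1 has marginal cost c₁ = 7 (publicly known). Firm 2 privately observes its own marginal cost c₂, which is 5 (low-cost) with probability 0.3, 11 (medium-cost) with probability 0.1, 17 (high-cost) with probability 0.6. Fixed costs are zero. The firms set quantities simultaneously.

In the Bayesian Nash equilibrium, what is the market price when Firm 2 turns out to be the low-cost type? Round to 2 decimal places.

Firm 2 with cost c maximizes (55 − (1/2)(q₁+q₂) − c)·q₂, giving q₂(c) = (55 − c − (1/2)q₁).
E[c₂] = 0.3·5 + 0.1·11 + 0.6·17 = 12.8
Firm 1's FOC against E[q₂] yields q₁ = (55 − 2·7 + E[c₂])/(3/2) = (55 − 14 + 12.8)/(3/2) = 35.8667.
q₂(low-cost) = 32.0667, so P = 55 − (1/2)·(35.8667 + 32.0667) = 21.0333.

21.03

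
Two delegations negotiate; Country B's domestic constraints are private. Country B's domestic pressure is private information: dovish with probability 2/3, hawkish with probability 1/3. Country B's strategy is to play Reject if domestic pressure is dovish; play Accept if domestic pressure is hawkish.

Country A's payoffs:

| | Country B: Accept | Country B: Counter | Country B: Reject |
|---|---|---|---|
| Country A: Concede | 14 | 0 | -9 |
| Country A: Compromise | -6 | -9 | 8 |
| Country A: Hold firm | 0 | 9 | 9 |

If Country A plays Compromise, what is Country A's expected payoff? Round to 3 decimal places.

Take the expectation over Country B's domestic pressure, weighting each type's action by its prior probability.
E[Compromise] = 2/3·8 + 1/3·(-6) = 16/3 + (-2) = 10/3

3.333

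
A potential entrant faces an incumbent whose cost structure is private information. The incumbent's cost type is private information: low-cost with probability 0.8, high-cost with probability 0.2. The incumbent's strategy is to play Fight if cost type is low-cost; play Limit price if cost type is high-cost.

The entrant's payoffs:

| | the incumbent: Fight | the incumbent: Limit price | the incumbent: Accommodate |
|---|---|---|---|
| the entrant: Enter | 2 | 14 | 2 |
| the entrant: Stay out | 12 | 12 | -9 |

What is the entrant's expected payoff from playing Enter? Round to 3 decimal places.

E[Enter] = 0.8·2 + 0.2·14 = 1.6 + 2.8 = 4.4

4.400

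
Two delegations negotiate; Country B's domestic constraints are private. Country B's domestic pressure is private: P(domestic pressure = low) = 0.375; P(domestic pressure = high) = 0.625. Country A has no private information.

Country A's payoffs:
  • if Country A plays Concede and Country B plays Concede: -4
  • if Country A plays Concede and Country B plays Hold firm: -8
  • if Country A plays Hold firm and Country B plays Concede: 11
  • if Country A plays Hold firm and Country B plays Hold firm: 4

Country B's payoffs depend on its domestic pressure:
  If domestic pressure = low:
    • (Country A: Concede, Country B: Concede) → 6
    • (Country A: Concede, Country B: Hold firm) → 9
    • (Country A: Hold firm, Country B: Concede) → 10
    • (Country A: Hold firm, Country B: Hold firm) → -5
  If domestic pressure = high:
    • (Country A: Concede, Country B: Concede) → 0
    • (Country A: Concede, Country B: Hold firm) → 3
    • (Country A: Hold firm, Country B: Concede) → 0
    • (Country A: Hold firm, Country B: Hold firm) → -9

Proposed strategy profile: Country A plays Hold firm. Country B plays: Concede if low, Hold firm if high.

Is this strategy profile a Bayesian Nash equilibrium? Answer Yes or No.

A profile is a BNE iff every type of every player is best-responding given beliefs about the other side.
Country A plays Hold firm: E[Hold firm] = 0.375·(11) + 0.625·(4) = 6.625; E[Concede] = -6.5. Best-responding. ✓
Country B (domestic pressure low), facing Hold firm: Concede gives 10, Hold firm gives -5. Proposed Concede is best. ✓
Country B (domestic pressure high), facing Hold firm: Concede gives 0, Hold firm gives -9. Proposed Hold firm is not best — profitable deviation exists. ✗

No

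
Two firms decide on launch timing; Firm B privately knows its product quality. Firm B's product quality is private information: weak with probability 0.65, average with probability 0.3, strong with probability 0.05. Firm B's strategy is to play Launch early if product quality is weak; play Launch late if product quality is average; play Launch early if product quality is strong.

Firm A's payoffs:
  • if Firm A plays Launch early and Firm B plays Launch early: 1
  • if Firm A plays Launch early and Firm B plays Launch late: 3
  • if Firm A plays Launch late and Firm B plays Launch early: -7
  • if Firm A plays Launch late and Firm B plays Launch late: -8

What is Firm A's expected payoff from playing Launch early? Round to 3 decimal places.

Take the expectation over Firm B's product quality, weighting each type's action by its prior probability.
E[Launch early] = 0.65·1 + 0.3·3 + 0.05·1 = 0.65 + 0.9 + 0.05 = 1.6

1.600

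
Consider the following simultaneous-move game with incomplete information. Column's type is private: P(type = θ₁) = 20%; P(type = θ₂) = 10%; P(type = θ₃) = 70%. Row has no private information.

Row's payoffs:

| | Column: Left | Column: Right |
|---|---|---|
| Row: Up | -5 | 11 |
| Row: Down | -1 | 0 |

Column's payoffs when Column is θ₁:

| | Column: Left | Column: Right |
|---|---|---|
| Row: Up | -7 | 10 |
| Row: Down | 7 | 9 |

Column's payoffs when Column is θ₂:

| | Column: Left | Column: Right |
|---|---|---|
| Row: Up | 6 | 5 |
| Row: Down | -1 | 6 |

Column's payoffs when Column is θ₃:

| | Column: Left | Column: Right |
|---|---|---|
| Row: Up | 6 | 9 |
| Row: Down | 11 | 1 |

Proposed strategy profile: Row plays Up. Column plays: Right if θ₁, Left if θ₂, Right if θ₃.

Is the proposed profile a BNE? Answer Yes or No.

A profile is a BNE iff every type of every player is best-responding given beliefs about the other side.
Row plays Up: E[Up] = 0.2·(11) + 0.1·(-5) + 0.7·(11) = 9.4; E[Down] = -0.1. Best-responding. ✓
Column (type θ₁), facing Up: Left gives -7, Right gives 10. Proposed Right is best. ✓
Column (type θ₂), facing Up: Left gives 6, Right gives 5. Proposed Left is best. ✓
Column (type θ₃), facing Up: Left gives 6, Right gives 9. Proposed Right is best. ✓

Yes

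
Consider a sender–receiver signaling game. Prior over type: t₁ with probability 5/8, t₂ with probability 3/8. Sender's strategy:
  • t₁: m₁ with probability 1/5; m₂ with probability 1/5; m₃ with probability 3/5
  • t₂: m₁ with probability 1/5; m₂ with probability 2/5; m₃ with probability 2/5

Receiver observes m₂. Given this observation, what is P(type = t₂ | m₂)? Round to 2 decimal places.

Apply Bayes' rule using the sender's strategy as the likelihood.
P(m₂) = (5/8)·(1/5) + (3/8)·(2/5) = 11/40
P(t₂ | m₂) = ((3/8)·(2/5)) / (11/40) = (3/20) / (11/40) = 6/11

0.55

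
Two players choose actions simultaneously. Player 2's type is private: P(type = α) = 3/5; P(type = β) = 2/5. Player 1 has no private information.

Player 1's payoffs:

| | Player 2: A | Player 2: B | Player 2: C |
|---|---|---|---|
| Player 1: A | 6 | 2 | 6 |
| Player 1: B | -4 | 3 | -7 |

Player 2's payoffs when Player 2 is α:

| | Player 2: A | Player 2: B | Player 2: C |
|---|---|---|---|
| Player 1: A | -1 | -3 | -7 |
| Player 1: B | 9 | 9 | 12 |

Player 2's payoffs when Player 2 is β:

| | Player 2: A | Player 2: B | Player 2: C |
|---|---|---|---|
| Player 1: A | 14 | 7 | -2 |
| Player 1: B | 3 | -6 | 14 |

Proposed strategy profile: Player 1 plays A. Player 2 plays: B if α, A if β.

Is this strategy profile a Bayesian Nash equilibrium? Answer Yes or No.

Player 1 plays A: E[A] = 3/5·(2) + 2/5·(6) = 18/5; E[B] = 1/5. Best-responding. ✓
Player 2 (type α), facing A: A gives -1, B gives -3, C gives -7. Proposed B is not best — profitable deviation exists. ✗
Player 2 (type β), facing A: A gives 14, B gives 7, C gives -2. Proposed A is best. ✓

No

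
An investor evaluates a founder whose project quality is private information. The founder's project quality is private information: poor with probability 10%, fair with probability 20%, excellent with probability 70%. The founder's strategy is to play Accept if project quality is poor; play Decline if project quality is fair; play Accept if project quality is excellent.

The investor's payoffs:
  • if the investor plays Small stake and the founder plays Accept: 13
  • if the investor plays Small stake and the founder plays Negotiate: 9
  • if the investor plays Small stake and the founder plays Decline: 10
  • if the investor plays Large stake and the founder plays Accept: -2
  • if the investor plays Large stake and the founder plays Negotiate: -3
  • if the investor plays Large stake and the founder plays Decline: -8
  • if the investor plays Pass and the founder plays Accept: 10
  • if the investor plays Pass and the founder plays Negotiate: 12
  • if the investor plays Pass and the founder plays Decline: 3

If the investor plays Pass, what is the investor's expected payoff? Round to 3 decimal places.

8.600

Take the expectation over the founder's project quality, weighting each type's action by its prior probability.
E[Pass] = 0.1·10 + 0.2·3 + 0.7·10 = 1 + 0.6 + 7 = 8.6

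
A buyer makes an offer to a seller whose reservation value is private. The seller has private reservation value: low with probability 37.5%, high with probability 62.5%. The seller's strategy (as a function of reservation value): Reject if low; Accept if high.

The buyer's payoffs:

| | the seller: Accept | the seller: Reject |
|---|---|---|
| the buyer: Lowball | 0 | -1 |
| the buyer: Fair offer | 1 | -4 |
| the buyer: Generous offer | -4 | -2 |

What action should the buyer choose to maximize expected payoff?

Lowball

E[Lowball] = 0.375·(-1) + 0.625·(0) = -0.375
E[Fair offer] = 0.375·(-4) + 0.625·(1) = -0.875
E[Generous offer] = 0.375·(-2) + 0.625·(-4) = -3.25
Best response: Lowball (-0.375 is the largest).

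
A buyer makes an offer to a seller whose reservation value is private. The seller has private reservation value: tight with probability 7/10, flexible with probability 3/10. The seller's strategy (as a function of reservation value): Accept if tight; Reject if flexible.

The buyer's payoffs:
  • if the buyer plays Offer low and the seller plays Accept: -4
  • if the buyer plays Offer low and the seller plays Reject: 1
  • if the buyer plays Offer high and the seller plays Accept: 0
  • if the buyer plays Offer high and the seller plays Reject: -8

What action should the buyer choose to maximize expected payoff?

Offer high

E[Offer low] = 7/10·(-4) + 3/10·(1) = -5/2
E[Offer high] = 7/10·(0) + 3/10·(-8) = -12/5
Best response: Offer high (-12/5 is the largest).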